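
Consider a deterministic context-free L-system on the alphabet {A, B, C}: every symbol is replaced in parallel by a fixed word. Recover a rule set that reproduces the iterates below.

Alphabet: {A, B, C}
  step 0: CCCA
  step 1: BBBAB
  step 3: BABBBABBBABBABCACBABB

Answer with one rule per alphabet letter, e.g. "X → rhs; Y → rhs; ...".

  step 0 ⇒ step 1: CCCA ⇒ B·B·B·AB
    A ↦ AB
    C ↦ B
    B ↦ CAC  (constrained at step 1)

A->AB, B->CAC, C->B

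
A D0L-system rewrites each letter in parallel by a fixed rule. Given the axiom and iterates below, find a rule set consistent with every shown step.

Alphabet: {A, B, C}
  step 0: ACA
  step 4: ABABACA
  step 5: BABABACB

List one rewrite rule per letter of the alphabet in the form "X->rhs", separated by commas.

  step 4 ⇒ step 5: ABABACA ⇒ B·A·B·A·B·AC·B
    A ↦ B
    B ↦ A
    C ↦ AC

A->B, B->A, C->AC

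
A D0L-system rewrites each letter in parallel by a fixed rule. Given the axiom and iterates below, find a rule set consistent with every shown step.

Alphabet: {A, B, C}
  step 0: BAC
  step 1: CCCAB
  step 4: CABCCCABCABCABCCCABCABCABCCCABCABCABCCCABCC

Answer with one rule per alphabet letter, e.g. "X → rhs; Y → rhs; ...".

A->C, B->C, C->CAB

  step 0 ⇒ step 1: BAC ⇒ C·C·CAB
    A ↦ C
    B ↦ C
    C ↦ CAB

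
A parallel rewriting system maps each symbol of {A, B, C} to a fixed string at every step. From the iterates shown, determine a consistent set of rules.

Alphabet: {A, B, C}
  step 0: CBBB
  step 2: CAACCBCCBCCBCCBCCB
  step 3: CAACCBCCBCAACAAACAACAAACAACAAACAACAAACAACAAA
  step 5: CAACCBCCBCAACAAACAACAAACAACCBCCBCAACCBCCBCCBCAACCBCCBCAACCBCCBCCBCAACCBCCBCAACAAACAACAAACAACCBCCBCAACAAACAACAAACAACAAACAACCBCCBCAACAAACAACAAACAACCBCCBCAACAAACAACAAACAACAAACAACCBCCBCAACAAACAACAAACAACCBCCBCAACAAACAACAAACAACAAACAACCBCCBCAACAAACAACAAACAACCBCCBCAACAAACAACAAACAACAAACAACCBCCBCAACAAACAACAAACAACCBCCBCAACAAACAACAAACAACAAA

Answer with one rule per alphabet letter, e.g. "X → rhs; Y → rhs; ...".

A->CCB, B->A, C->CAA

  step 2 ⇒ step 3: CAACCBCCBCCBCCBCCB ⇒ CAA·CCB·CCB·CAA·CAA·A·CAA·CAA·A·CAA·CAA·A·CAA·CAA·A·CAA·CAA·A
    A ↦ CCB
    B ↦ A
    C ↦ CAA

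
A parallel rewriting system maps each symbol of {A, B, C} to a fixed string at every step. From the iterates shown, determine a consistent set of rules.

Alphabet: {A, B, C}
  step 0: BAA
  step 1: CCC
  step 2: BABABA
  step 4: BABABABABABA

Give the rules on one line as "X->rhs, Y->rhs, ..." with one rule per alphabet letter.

A->C, B->C, C->BA

  step 1 ⇒ step 2: CCC ⇒ BA·BA·BA
    C ↦ BA
  step 0 ⇒ step 1: BAA ⇒ C·C·C
    A ↦ C
  step 0 ⇒ step 1: BAA ⇒ C·C·C
    B ↦ C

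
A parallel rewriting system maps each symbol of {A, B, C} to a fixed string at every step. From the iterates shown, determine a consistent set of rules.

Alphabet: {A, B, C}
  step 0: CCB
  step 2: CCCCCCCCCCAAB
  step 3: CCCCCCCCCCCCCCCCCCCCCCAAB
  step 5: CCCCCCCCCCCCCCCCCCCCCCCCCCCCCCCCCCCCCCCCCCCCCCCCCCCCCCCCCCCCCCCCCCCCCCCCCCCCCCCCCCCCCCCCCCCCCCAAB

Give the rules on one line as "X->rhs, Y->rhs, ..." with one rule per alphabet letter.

A->C, B->AAB, C->CC

  step 2 ⇒ step 3: CCCCCCCCCCAAB ⇒ CC·CC·CC·CC·CC·CC·CC·CC·CC·CC·C·C·AAB
    A ↦ C
    B ↦ AAB
    C ↦ CC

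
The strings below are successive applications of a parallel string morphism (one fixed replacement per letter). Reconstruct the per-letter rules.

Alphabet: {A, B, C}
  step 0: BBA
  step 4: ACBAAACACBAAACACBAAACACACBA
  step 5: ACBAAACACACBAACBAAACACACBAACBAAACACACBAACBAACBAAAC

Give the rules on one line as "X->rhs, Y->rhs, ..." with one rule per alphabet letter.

  step 4 ⇒ step 5: ACBAAACACBAAACACBAAACACACBA ⇒ AC·BA·A·AC·AC·AC·BA·AC·BA·A·AC·AC·AC·BA·AC·BA·A·AC·AC·AC·BA·AC·BA·AC·BA·A·AC
    A ↦ AC
    B ↦ A
    C ↦ BA

A->AC, B->A, C->BA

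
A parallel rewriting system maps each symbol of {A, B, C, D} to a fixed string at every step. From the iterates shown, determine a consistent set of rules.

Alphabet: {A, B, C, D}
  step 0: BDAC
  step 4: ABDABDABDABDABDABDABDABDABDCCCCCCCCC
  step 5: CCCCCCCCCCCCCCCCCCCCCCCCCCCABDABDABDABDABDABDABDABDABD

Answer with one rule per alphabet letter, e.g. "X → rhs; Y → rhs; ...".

  step 4 ⇒ step 5: ABDABDABDABDABDABDABDABDABDCCCCCCCCC ⇒ C·C·C·C·C·C·C·C·C·C·C·C·C·C·C·C·C·C·C·C·C·C·C·C·C·C·C·ABD·ABD·ABD·ABD·ABD·ABD·ABD·ABD·ABD
    A ↦ C
    B ↦ C
    C ↦ ABD
    D ↦ C

A->C, B->C, C->ABD, D->C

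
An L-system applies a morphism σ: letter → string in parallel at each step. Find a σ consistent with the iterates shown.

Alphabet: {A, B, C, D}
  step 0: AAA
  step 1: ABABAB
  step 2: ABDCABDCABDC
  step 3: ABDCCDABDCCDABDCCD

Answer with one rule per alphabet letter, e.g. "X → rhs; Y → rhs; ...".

  step 2 ⇒ step 3: ABDCABDCABDC ⇒ AB·DC·C·D·AB·DC·C·D·AB·DC·C·D
    A ↦ AB
    B ↦ DC
    C ↦ D
    D ↦ C

A->AB, B->DC, C->D, D->C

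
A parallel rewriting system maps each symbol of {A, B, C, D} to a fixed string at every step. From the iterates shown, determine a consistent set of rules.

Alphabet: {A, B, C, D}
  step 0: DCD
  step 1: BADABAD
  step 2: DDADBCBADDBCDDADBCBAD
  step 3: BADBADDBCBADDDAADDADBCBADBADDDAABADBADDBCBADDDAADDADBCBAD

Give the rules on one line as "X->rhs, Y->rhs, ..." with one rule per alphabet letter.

A->DBC, B->DDA, C->A, D->BAD

  step 2 ⇒ step 3: DDADBCBADDBCDDADBCBAD ⇒ BAD·BAD·DBC·BAD·DDA·A·DDA·DBC·BAD·BAD·DDA·A·BAD·BAD·DBC·BAD·DDA·A·DDA·DBC·BAD
    A ↦ DBC
    B ↦ DDA
    C ↦ A
    D ↦ BAD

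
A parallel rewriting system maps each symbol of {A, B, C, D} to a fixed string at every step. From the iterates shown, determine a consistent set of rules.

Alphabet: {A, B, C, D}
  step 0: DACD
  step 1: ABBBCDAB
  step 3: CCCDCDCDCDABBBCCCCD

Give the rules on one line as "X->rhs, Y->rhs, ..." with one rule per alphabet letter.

A->BB, B->C, C->CD, D->AB

  step 0 ⇒ step 1: DACD ⇒ AB·BB·CD·AB
    A ↦ BB
    C ↦ CD
    D ↦ AB
    B ↦ C  (constrained at step 1)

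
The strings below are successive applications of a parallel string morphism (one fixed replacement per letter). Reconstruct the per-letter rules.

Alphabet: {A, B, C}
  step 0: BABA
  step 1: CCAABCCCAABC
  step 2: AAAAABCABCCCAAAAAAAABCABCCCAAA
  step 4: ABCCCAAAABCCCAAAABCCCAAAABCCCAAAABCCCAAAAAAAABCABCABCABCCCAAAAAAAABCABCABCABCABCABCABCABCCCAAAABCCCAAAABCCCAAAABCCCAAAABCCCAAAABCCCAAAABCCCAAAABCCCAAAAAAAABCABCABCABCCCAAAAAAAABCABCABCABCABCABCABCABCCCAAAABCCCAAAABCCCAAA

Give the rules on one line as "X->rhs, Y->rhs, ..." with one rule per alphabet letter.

A->ABC, B->CCA, C->AA

  step 1 ⇒ step 2: CCAABCCCAABC ⇒ AA·AA·ABC·ABC·CCA·AA·AA·AA·ABC·ABC·CCA·AA
    A ↦ ABC
    B ↦ CCA
    C ↦ AA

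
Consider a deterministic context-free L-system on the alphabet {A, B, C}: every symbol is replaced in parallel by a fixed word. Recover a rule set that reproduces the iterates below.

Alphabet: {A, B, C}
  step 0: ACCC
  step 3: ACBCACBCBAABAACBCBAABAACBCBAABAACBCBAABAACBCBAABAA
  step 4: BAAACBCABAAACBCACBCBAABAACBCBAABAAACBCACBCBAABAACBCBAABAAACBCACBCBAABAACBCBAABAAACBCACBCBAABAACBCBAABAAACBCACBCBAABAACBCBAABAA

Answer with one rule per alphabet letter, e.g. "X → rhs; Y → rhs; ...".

A->BAA, B->CBC, C->A

  step 3 ⇒ step 4: ACBCACBCBAABAACBCBAABAACBCBAABAACBCBAABAACBCBAABAA ⇒ BAA·A·CBC·A·BAA·A·CBC·A·CBC·BAA·BAA·CBC·BAA·BAA·A·CBC·A·CBC·BAA·BAA·CBC·BAA·BAA·A·CBC·A·CBC·BAA·BAA·CBC·BAA·BAA·A·CBC·A·CBC·BAA·BAA·CBC·BAA·BAA·A·CBC·A·CBC·BAA·BAA·CBC·BAA·BAA
    A ↦ BAA
    B ↦ CBC
    C ↦ A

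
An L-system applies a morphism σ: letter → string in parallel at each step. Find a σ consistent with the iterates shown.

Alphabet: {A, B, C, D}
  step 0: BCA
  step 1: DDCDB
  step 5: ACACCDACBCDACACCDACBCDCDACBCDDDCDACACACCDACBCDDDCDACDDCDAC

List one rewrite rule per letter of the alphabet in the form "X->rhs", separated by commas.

  step 0 ⇒ step 1: BCA ⇒ DD·CD·B
    A ↦ B
    B ↦ DD
    C ↦ CD
    D ↦ AC  (constrained at step 1)

A->B, B->DD, C->CD, D->AC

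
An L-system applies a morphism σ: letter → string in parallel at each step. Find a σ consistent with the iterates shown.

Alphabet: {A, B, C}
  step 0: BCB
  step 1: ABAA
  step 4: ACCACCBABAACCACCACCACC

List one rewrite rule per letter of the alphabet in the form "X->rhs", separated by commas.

A->CC, B->A, C->BA

  step 0 ⇒ step 1: BCB ⇒ A·BA·A
    B ↦ A
    C ↦ BA
    A ↦ CC  (constrained at step 1)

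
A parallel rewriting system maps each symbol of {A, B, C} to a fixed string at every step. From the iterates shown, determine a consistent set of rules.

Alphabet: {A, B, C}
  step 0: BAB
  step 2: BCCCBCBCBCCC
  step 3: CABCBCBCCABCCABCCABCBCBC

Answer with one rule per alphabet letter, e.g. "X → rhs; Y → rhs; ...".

A->CC, B->CA, C->BC

  step 2 ⇒ step 3: BCCCBCBCBCCC ⇒ CA·BC·BC·BC·CA·BC·CA·BC·CA·BC·BC·BC
    B ↦ CA
    C ↦ BC
    A ↦ CC  (constrained at step 0)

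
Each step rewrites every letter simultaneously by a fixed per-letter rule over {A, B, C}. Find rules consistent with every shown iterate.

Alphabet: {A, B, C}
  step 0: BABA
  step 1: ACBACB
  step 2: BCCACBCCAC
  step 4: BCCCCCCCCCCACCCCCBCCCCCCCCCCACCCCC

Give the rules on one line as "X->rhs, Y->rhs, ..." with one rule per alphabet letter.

  step 1 ⇒ step 2: ACBACB ⇒ B·CC·AC·B·CC·AC
    A ↦ B
    B ↦ AC
    C ↦ CC

A->B, B->AC, C->CC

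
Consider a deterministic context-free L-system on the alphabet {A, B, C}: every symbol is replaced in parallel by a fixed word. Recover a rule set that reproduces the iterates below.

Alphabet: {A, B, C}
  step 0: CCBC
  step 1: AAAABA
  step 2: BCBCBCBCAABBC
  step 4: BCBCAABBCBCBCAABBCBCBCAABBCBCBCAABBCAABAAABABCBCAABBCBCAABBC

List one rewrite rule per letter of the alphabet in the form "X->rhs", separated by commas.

A->BC, B->AAB, C->A

  step 1 ⇒ step 2: AAAABA ⇒ BC·BC·BC·BC·AAB·BC
    A ↦ BC
    B ↦ AAB
  step 0 ⇒ step 1: CCBC ⇒ A·A·AAB·A
    C ↦ A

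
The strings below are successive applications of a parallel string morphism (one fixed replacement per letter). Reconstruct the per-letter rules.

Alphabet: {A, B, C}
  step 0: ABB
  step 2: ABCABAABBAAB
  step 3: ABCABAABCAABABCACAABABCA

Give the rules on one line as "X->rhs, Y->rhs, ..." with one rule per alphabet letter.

  step 2 ⇒ step 3: ABCABAABBAAB ⇒ AB·CA·BA·AB·CA·AB·AB·CA·CA·AB·AB·CA
    A ↦ AB
    B ↦ CA
    C ↦ BA

A->AB, B->CA, C->BA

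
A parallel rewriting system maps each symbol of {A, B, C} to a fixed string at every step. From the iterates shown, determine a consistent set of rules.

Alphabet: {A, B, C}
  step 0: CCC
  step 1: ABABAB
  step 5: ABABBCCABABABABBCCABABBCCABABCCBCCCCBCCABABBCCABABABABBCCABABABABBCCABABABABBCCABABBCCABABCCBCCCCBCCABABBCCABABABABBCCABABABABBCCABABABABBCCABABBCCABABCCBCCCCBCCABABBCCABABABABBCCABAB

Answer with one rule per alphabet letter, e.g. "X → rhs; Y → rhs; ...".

A->CC, B->BCC, C->AB

  step 0 ⇒ step 1: CCC ⇒ AB·AB·AB
    C ↦ AB
    A ↦ CC  (constrained at step 1)
    B ↦ BCC  (constrained at step 1)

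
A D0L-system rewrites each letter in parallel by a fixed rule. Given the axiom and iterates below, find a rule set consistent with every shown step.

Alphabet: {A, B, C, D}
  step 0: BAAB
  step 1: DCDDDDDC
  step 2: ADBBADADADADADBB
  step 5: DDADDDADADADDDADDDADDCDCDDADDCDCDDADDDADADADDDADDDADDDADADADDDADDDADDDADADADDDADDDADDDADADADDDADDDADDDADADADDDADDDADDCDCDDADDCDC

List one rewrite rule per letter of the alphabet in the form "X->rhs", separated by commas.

  step 1 ⇒ step 2: DCDDDDDC ⇒ AD·BB·AD·AD·AD·AD·AD·BB
    C ↦ BB
    D ↦ AD
  step 0 ⇒ step 1: BAAB ⇒ DC·DD·DD·DC
    A ↦ DD
  step 0 ⇒ step 1: BAAB ⇒ DC·DD·DD·DC
    B ↦ DC

A->DD, B->DC, C->BB, D->AD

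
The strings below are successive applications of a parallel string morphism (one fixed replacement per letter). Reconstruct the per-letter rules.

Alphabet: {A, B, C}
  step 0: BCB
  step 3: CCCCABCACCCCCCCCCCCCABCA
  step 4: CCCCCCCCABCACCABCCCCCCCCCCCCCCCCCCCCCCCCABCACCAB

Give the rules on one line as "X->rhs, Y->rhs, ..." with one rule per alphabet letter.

A->AB, B->CA, C->CC

  step 3 ⇒ step 4: CCCCABCACCCCCCCCCCCCABCA ⇒ CC·CC·CC·CC·AB·CA·CC·AB·CC·CC·CC·CC·CC·CC·CC·CC·CC·CC·CC·CC·AB·CA·CC·AB
    A ↦ AB
    B ↦ CA
    C ↦ CC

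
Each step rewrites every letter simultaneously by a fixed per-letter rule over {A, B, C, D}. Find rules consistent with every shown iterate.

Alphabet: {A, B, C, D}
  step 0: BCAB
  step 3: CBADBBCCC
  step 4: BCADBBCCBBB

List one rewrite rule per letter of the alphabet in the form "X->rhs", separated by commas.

  step 3 ⇒ step 4: CBADBBCCC ⇒ B·C·AD·BB·C·C·B·B·B
    A ↦ AD
    B ↦ C
    C ↦ B
    D ↦ BB

A->AD, B->C, C->B, D->BB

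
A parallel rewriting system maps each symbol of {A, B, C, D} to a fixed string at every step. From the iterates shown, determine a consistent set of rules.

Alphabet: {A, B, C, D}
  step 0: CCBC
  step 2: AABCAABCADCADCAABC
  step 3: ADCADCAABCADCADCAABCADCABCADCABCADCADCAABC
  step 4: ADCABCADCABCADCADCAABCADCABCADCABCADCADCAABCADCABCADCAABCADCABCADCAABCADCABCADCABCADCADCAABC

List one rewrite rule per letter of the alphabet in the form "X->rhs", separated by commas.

A->ADC, B->AA, C->BC, D->A

  step 3 ⇒ step 4: ADCADCAABCADCADCAABCADCABCADCABCADCADCAABC ⇒ ADC·A·BC·ADC·A·BC·ADC·ADC·AA·BC·ADC·A·BC·ADC·A·BC·ADC·ADC·AA·BC·ADC·A·BC·ADC·AA·BC·ADC·A·BC·ADC·AA·BC·ADC·A·BC·ADC·A·BC·ADC·ADC·AA·BC
    A ↦ ADC
    B ↦ AA
    C ↦ BC
    D ↦ A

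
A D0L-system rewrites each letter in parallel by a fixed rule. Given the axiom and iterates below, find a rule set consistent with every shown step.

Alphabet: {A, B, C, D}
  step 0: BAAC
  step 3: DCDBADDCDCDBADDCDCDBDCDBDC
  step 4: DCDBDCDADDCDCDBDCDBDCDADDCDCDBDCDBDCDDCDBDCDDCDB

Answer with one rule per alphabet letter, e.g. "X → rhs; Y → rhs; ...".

  step 3 ⇒ step 4: DCDBADDCDCDBADDCDCDBDCDBDC ⇒ DC·DB·DC·D·AD·DC·DC·DB·DC·DB·DC·D·AD·DC·DC·DB·DC·DB·DC·D·DC·DB·DC·D·DC·DB
    A ↦ AD
    B ↦ D
    C ↦ DB
    D ↦ DC

A->AD, B->D, C->DB, D->DC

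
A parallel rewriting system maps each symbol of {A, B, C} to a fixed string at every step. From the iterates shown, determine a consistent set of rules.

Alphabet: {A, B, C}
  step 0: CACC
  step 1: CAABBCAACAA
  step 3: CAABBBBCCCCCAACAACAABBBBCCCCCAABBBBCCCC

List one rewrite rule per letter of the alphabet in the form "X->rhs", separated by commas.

A->BB, B->C, C->CAA

  step 0 ⇒ step 1: CACC ⇒ CAA·BB·CAA·CAA
    A ↦ BB
    C ↦ CAA
    B ↦ C  (constrained at step 1)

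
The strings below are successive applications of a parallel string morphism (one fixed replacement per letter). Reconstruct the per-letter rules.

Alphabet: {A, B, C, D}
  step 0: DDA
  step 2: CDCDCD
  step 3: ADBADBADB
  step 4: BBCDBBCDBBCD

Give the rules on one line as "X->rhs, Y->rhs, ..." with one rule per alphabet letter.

  step 3 ⇒ step 4: ADBADBADB ⇒ B·B·CD·B·B·CD·B·B·CD
    A ↦ B
    B ↦ CD
    D ↦ B
  step 2 ⇒ step 3: CDCDCD ⇒ AD·B·AD·B·AD·B
    C ↦ AD

A->B, B->CD, C->AD, D->B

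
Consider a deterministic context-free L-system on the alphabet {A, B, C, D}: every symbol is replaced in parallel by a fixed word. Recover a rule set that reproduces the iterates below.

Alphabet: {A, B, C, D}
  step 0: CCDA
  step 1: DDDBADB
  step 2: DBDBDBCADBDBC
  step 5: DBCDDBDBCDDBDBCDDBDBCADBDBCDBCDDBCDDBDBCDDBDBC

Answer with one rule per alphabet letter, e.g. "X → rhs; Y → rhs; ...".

  step 1 ⇒ step 2: DDDBADB ⇒ DB·DB·DB·C·ADB·DB·C
    A ↦ ADB
    B ↦ C
    D ↦ DB
  step 0 ⇒ step 1: CCDA ⇒ D·D·DB·ADB
    C ↦ D

A->ADB, B->C, C->D, D->DB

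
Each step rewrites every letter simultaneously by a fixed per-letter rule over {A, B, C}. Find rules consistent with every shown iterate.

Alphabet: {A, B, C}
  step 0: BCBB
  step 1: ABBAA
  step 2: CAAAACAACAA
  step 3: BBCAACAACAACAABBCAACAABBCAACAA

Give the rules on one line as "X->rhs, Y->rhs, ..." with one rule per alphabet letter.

A->CAA, B->A, C->BB

  step 2 ⇒ step 3: CAAAACAACAA ⇒ BB·CAA·CAA·CAA·CAA·BB·CAA·CAA·BB·CAA·CAA
    A ↦ CAA
    C ↦ BB
  step 0 ⇒ step 1: BCBB ⇒ A·BB·A·A
    B ↦ A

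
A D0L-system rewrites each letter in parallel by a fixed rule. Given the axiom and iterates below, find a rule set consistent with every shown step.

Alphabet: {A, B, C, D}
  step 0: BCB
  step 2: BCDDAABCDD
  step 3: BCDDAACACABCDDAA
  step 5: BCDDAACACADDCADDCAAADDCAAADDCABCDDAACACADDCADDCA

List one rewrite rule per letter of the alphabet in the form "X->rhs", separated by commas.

A->CA, B->BC, C->DD, D->A

  step 2 ⇒ step 3: BCDDAABCDD ⇒ BC·DD·A·A·CA·CA·BC·DD·A·A
    A ↦ CA
    B ↦ BC
    C ↦ DD
    D ↦ A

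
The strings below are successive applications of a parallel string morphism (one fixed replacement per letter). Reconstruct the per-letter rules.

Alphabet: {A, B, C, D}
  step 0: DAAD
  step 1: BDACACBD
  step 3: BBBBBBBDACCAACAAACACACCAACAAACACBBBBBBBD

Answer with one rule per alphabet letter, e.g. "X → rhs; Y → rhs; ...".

  step 0 ⇒ step 1: DAAD ⇒ BD·AC·AC·BD
    A ↦ AC
    D ↦ BD
    B ↦ BB  (constrained at step 1)
    C ↦ CAA  (constrained at step 1)

A->AC, B->BB, C->CAA, D->BD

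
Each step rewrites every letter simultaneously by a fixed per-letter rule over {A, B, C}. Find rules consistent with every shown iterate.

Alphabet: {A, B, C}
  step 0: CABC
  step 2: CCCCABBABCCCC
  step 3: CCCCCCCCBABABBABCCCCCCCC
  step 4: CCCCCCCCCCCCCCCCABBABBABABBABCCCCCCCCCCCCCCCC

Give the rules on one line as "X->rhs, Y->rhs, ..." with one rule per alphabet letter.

  step 3 ⇒ step 4: CCCCCCCCBABABBABCCCCCCCC ⇒ CC·CC·CC·CC·CC·CC·CC·CC·AB·B·AB·B·AB·AB·B·AB·CC·CC·CC·CC·CC·CC·CC·CC
    A ↦ B
    B ↦ AB
    C ↦ CC

A->B, B->AB, C->CC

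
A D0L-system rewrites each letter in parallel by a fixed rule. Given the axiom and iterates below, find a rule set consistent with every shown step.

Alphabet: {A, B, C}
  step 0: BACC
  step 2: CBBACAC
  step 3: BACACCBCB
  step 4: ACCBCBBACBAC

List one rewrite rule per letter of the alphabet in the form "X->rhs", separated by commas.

  step 3 ⇒ step 4: BACACCBCB ⇒ AC·C·B·C·B·B·AC·B·AC
    A ↦ C
    B ↦ AC
    C ↦ B

A->C, B->AC, C->B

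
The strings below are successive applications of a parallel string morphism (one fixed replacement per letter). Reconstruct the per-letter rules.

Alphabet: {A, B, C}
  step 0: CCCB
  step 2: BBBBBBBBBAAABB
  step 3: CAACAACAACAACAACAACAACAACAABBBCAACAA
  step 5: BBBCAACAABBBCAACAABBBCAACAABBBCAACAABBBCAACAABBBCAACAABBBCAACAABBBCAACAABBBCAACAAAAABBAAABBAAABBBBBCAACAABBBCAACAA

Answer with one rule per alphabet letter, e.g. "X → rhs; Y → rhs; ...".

A->B, B->CAA, C->AAA

  step 2 ⇒ step 3: BBBBBBBBBAAABB ⇒ CAA·CAA·CAA·CAA·CAA·CAA·CAA·CAA·CAA·B·B·B·CAA·CAA
    A ↦ B
    B ↦ CAA
    C ↦ AAA  (constrained at step 0)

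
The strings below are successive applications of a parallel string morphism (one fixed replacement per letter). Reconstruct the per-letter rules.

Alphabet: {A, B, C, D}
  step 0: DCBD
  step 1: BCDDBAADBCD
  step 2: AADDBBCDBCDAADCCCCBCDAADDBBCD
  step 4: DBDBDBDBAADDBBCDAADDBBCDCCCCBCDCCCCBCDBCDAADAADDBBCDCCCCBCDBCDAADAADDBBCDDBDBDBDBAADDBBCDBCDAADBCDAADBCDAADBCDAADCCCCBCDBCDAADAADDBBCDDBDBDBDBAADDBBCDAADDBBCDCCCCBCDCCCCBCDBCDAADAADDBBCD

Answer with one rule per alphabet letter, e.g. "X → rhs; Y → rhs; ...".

A->CC, B->AAD, C->DB, D->BCD

  step 1 ⇒ step 2: BCDDBAADBCD ⇒ AAD·DB·BCD·BCD·AAD·CC·CC·BCD·AAD·DB·BCD
    A ↦ CC
    B ↦ AAD
    C ↦ DB
    D ↦ BCD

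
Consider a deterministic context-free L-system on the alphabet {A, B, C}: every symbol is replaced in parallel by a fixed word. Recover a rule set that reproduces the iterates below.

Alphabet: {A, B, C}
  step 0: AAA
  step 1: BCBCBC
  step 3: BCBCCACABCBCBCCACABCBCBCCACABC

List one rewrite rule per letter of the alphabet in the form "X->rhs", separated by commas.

A->BC, B->AAC, C->CA

  step 0 ⇒ step 1: AAA ⇒ BC·BC·BC
    A ↦ BC
    B ↦ AAC  (constrained at step 1)
    C ↦ CA  (constrained at step 1)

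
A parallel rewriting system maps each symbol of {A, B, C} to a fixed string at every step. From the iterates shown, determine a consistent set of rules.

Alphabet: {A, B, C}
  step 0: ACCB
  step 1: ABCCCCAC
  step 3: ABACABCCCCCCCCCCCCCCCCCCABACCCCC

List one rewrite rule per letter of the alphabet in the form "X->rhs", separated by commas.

A->AB, B->AC, C->CC

  step 0 ⇒ step 1: ACCB ⇒ AB·CC·CC·AC
    A ↦ AB
    B ↦ AC
    C ↦ CC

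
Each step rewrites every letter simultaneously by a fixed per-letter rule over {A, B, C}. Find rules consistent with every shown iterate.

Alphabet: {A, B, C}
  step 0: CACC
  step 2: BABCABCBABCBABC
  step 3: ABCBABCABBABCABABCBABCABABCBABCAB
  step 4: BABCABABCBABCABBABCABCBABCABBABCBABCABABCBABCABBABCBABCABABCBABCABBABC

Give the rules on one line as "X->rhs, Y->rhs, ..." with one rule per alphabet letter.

  step 3 ⇒ step 4: ABCBABCABBABCABABCBABCABABCBABCAB ⇒ B·ABC·AB·ABC·B·ABC·AB·B·ABC·ABC·B·ABC·AB·B·ABC·B·ABC·AB·ABC·B·ABC·AB·B·ABC·B·ABC·AB·ABC·B·ABC·AB·B·ABC
    A ↦ B
    B ↦ ABC
    C ↦ AB

A->B, B->ABC, C->AB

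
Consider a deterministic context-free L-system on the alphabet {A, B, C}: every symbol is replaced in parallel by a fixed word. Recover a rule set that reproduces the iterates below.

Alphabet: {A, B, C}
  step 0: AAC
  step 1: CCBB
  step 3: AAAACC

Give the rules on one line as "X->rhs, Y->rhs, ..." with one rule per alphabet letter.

A->C, B->A, C->BB

  step 0 ⇒ step 1: AAC ⇒ C·C·BB
    A ↦ C
    C ↦ BB
    B ↦ A  (constrained at step 1)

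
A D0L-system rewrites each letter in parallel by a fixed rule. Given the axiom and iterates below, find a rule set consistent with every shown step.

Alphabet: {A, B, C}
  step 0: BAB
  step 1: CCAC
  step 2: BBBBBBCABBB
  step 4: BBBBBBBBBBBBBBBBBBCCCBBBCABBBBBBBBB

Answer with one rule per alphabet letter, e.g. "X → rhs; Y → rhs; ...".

  step 1 ⇒ step 2: CCAC ⇒ BBB·BBB·CA·BBB
    A ↦ CA
    C ↦ BBB
  step 0 ⇒ step 1: BAB ⇒ C·CA·C
    B ↦ C

A->CA, B->C, C->BBB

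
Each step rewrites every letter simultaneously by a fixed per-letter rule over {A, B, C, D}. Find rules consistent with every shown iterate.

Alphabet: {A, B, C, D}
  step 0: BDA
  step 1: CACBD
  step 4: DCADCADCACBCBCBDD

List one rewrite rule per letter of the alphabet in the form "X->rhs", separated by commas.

  step 0 ⇒ step 1: BDA ⇒ CA·CB·D
    A ↦ D
    B ↦ CA
    D ↦ CB
    C ↦ D  (constrained at step 1)

A->D, B->CA, C->D, D->CB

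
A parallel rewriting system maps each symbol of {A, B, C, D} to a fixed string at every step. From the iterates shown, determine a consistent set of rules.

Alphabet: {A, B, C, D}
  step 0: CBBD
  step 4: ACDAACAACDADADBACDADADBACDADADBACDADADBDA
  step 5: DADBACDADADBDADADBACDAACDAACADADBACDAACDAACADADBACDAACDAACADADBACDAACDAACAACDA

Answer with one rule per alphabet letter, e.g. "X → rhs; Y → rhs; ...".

  step 4 ⇒ step 5: ACDAACAACDADADBACDADADBACDADADBACDADADBDA ⇒ DA·DB·AC·DA·DA·DB·DA·DA·DB·AC·DA·AC·DA·AC·A·DA·DB·AC·DA·AC·DA·AC·A·DA·DB·AC·DA·AC·DA·AC·A·DA·DB·AC·DA·AC·DA·AC·A·AC·DA
    A ↦ DA
    B ↦ A
    C ↦ DB
    D ↦ AC

A->DA, B->A, C->DB, D->AC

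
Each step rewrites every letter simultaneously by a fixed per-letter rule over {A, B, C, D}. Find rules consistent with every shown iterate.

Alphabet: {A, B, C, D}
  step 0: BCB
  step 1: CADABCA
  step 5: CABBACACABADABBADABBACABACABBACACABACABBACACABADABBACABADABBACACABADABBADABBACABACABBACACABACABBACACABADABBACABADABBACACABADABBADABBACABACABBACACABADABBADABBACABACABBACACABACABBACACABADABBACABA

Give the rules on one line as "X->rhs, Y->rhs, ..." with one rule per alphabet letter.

A->BA, B->CA, C->DAB, D->CAB

  step 0 ⇒ step 1: BCB ⇒ CA·DAB·CA
    B ↦ CA
    C ↦ DAB
    A ↦ BA  (constrained at step 1)
    D ↦ CAB  (constrained at step 1)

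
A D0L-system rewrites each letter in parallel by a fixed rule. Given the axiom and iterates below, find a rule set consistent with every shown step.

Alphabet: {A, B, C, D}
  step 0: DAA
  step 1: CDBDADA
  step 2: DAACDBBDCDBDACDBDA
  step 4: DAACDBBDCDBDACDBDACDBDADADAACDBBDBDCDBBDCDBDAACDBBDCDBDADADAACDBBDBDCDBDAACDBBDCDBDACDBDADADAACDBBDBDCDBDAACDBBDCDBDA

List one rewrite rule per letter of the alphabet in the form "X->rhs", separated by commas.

A->DA, B->BD, C->DAA, D->CDB

  step 1 ⇒ step 2: CDBDADA ⇒ DAA·CDB·BD·CDB·DA·CDB·DA
    A ↦ DA
    B ↦ BD
    C ↦ DAA
    D ↦ CDB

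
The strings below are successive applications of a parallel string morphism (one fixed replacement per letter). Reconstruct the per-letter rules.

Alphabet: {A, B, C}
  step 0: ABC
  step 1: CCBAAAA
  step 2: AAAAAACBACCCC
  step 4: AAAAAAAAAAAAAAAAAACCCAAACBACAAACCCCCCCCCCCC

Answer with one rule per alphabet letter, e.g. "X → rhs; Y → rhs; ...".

  step 1 ⇒ step 2: CCBAAAA ⇒ AAA·AAA·CBA·C·C·C·C
    A ↦ C
    B ↦ CBA
    C ↦ AAA

A->C, B->CBA, C->AAA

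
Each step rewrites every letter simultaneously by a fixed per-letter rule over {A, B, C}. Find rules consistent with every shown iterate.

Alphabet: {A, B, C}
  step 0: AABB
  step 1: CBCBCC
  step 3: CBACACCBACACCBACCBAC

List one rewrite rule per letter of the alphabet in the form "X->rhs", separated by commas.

  step 0 ⇒ step 1: AABB ⇒ CB·CB·C·C
    A ↦ CB
    B ↦ C
    C ↦ AC  (constrained at step 1)

A->CB, B->C, C->AC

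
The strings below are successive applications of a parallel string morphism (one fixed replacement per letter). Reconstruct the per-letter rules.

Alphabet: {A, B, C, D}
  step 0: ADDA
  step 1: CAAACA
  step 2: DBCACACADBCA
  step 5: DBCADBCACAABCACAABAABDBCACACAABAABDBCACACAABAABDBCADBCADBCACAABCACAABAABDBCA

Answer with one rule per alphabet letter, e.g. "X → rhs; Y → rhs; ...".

  step 1 ⇒ step 2: CAAACA ⇒ DB·CA·CA·CA·DB·CA
    A ↦ CA
    C ↦ DB
    B ↦ AB  (constrained at step 2)
  step 0 ⇒ step 1: ADDA ⇒ CA·A·A·CA
    D ↦ A

A->CA, B->AB, C->DB, D->A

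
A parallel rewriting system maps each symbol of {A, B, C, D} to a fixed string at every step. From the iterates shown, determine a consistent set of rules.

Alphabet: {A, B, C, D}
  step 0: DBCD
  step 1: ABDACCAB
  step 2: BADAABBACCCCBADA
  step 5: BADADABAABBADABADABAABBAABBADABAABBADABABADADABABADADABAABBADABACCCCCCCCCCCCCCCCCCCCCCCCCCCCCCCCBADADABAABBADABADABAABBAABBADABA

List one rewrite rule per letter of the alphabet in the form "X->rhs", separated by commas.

A->BA, B->DA, C->CC, D->AB

  step 1 ⇒ step 2: ABDACCAB ⇒ BA·DA·AB·BA·CC·CC·BA·DA
    A ↦ BA
    B ↦ DA
    C ↦ CC
    D ↦ AB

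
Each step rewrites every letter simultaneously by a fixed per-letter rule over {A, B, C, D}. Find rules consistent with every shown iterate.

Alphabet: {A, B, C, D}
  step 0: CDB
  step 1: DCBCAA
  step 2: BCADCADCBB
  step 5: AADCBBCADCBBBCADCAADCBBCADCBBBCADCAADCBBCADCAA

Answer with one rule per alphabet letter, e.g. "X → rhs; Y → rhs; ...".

A->B, B->A, C->DC, D->BCA

  step 1 ⇒ step 2: DCBCAA ⇒ BCA·DC·A·DC·B·B
    A ↦ B
    B ↦ A
    C ↦ DC
    D ↦ BCA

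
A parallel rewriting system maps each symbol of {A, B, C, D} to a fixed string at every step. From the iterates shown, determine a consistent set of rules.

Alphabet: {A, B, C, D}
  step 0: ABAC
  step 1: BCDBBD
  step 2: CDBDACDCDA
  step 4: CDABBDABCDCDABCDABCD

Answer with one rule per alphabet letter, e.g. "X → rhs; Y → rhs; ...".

A->B, B->CD, C->BD, D->A

  step 1 ⇒ step 2: BCDBBD ⇒ CD·BD·A·CD·CD·A
    B ↦ CD
    C ↦ BD
    D ↦ A
  step 0 ⇒ step 1: ABAC ⇒ B·CD·B·BD
    A ↦ B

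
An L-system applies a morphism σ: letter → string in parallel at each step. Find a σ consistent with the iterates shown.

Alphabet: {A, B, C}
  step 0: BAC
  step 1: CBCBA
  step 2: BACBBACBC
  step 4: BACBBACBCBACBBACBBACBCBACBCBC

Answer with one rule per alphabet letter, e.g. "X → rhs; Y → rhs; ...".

A->C, B->CB, C->BA

  step 1 ⇒ step 2: CBCBA ⇒ BA·CB·BA·CB·C
    A ↦ C
    B ↦ CB
    C ↦ BA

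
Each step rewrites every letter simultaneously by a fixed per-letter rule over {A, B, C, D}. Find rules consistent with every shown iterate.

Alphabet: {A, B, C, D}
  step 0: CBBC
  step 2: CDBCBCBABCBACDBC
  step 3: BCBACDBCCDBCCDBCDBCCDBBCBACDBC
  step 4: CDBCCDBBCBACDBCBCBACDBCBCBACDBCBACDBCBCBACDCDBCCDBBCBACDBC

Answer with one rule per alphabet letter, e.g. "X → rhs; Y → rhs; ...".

  step 3 ⇒ step 4: BCBACDBCCDBCCDBCDBCCDBBCBACDBC ⇒ CD·BC·CD·B·BC·BA·CD·BC·BC·BA·CD·BC·BC·BA·CD·BC·BA·CD·BC·BC·BA·CD·CD·BC·CD·B·BC·BA·CD·BC
    A ↦ B
    B ↦ CD
    C ↦ BC
    D ↦ BA

A->B, B->CD, C->BC, D->BA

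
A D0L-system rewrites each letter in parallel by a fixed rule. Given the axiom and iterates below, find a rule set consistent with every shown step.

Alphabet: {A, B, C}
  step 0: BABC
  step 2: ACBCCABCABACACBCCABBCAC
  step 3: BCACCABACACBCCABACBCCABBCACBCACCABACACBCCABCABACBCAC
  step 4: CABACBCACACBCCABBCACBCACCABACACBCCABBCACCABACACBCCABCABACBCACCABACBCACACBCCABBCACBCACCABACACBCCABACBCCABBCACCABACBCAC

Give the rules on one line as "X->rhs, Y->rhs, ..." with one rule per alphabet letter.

A->BC, B->CAB, C->AC

  step 3 ⇒ step 4: BCACCABACACBCCABACBCCABBCACBCACCABACACBCCABCABACBCAC ⇒ CAB·AC·BC·AC·AC·BC·CAB·BC·AC·BC·AC·CAB·AC·AC·BC·CAB·BC·AC·CAB·AC·AC·BC·CAB·CAB·AC·BC·AC·CAB·AC·BC·AC·AC·BC·CAB·BC·AC·BC·AC·CAB·AC·AC·BC·CAB·AC·BC·CAB·BC·AC·CAB·AC·BC·AC
    A ↦ BC
    B ↦ CAB
    C ↦ AC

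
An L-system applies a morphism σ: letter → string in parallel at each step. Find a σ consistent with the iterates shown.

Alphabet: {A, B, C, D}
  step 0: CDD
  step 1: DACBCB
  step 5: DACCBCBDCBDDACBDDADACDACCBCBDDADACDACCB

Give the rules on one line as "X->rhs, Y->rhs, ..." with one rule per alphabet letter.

  step 0 ⇒ step 1: CDD ⇒ DA·CB·CB
    C ↦ DA
    D ↦ CB
    A ↦ D  (constrained at step 1)
    B ↦ C  (constrained at step 1)

A->D, B->C, C->DA, D->CB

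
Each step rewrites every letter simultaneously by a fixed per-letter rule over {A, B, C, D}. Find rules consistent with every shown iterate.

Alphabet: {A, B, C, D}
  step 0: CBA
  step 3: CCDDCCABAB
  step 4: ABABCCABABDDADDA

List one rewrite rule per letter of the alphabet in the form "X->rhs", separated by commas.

A->DD, B->A, C->AB, D->C

  step 3 ⇒ step 4: CCDDCCABAB ⇒ AB·AB·C·C·AB·AB·DD·A·DD·A
    A ↦ DD
    B ↦ A
    C ↦ AB
    D ↦ C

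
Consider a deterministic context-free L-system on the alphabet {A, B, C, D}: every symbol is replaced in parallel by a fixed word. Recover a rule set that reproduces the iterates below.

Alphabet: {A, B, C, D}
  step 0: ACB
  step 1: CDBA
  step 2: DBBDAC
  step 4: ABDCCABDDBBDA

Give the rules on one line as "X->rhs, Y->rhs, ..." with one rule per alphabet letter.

  step 1 ⇒ step 2: CDBA ⇒ DB·BD·A·C
    A ↦ C
    B ↦ A
    C ↦ DB
    D ↦ BD

A->C, B->A, C->DB, D->BD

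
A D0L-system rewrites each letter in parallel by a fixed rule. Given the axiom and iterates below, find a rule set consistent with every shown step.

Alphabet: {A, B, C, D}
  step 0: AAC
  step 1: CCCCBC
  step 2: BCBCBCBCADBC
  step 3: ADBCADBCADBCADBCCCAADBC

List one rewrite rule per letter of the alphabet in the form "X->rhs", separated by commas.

  step 2 ⇒ step 3: BCBCBCBCADBC ⇒ AD·BC·AD·BC·AD·BC·AD·BC·CC·A·AD·BC
    A ↦ CC
    B ↦ AD
    C ↦ BC
    D ↦ A

A->CC, B->AD, C->BC, D->A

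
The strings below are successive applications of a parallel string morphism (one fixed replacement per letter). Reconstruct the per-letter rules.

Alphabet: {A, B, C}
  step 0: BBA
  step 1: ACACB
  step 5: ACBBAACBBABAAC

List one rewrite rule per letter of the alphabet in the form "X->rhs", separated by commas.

  step 0 ⇒ step 1: BBA ⇒ AC·AC·B
    A ↦ B
    B ↦ AC
    C ↦ A  (constrained at step 1)

A->B, B->AC, C->A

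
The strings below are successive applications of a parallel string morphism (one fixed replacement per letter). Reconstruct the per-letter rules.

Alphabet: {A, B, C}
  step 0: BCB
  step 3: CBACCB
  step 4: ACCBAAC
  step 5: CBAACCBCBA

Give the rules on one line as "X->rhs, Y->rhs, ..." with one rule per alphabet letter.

A->CB, B->C, C->A

  step 4 ⇒ step 5: ACCBAAC ⇒ CB·A·A·C·CB·CB·A
    A ↦ CB
    B ↦ C
    C ↦ A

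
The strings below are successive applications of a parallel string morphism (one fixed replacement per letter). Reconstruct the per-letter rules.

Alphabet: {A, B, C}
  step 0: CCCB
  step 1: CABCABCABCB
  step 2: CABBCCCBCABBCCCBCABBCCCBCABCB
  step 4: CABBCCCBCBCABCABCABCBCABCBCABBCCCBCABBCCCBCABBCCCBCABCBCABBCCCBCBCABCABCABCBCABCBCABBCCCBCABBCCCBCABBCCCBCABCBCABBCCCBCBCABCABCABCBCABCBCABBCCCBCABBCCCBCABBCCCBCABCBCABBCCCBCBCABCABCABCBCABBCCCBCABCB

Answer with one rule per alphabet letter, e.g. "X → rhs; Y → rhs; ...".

  step 1 ⇒ step 2: CABCABCABCB ⇒ CAB·BCC·CB·CAB·BCC·CB·CAB·BCC·CB·CAB·CB
    A ↦ BCC
    B ↦ CB
    C ↦ CAB

A->BCC, B->CB, C->CAB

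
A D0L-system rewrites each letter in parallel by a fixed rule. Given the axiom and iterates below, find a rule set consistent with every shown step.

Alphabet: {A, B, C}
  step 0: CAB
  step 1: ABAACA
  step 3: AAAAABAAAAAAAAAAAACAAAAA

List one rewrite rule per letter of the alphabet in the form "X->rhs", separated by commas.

A->AA, B->CA, C->AB

  step 0 ⇒ step 1: CAB ⇒ AB·AA·CA
    A ↦ AA
    B ↦ CA
    C ↦ AB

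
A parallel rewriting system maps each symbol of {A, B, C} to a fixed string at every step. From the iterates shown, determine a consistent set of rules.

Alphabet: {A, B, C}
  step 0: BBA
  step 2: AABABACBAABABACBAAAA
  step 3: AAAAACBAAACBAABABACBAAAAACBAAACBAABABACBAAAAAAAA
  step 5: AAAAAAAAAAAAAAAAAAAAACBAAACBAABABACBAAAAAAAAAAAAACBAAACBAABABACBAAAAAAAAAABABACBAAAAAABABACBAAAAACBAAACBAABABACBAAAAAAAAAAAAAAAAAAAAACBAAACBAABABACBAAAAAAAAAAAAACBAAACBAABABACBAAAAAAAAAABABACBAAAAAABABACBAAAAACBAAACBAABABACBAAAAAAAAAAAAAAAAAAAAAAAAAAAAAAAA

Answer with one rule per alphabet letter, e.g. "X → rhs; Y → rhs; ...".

A->AA, B->ACB, C->BAB

  step 2 ⇒ step 3: AABABACBAABABACBAAAA ⇒ AA·AA·ACB·AA·ACB·AA·BAB·ACB·AA·AA·ACB·AA·ACB·AA·BAB·ACB·AA·AA·AA·AA
    A ↦ AA
    B ↦ ACB
    C ↦ BAB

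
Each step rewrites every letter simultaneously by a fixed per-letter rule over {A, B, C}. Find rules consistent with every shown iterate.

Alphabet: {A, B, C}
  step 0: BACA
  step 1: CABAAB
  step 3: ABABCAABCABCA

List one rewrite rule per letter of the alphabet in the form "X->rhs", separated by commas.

A->AB, B->C, C->A

  step 0 ⇒ step 1: BACA ⇒ C·AB·A·AB
    A ↦ AB
    B ↦ C
    C ↦ A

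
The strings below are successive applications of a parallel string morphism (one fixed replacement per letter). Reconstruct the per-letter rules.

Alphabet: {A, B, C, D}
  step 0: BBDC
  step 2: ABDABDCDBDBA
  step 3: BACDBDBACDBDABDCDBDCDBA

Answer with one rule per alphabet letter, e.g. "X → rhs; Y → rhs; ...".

A->BA, B->CD, C->A, D->BD

  step 2 ⇒ step 3: ABDABDCDBDBA ⇒ BA·CD·BD·BA·CD·BD·A·BD·CD·BD·CD·BA
    A ↦ BA
    B ↦ CD
    C ↦ A
    D ↦ BD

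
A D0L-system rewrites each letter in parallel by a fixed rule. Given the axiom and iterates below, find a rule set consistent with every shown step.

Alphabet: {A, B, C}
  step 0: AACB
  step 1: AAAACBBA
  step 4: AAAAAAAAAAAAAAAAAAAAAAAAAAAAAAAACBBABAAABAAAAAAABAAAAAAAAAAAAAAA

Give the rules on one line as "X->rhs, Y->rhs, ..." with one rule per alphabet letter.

A->AA, B->BA, C->CB

  step 0 ⇒ step 1: AACB ⇒ AA·AA·CB·BA
    A ↦ AA
    B ↦ BA
    C ↦ CB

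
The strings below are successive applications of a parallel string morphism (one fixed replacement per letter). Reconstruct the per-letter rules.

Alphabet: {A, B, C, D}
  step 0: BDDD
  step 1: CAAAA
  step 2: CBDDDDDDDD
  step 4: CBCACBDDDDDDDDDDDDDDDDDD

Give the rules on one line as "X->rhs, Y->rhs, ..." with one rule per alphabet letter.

  step 1 ⇒ step 2: CAAAA ⇒ CB·DD·DD·DD·DD
    A ↦ DD
    C ↦ CB
  step 0 ⇒ step 1: BDDD ⇒ CA·A·A·A
    B ↦ CA
  step 0 ⇒ step 1: BDDD ⇒ CA·A·A·A
    D ↦ A

A->DD, B->CA, C->CB, D->A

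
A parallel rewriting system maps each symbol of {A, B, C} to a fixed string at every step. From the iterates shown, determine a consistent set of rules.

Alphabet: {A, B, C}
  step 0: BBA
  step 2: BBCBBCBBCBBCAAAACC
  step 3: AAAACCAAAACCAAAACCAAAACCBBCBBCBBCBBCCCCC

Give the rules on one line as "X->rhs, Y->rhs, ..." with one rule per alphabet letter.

  step 2 ⇒ step 3: BBCBBCBBCBBCAAAACC ⇒ AA·AA·CC·AA·AA·CC·AA·AA·CC·AA·AA·CC·BBC·BBC·BBC·BBC·CC·CC
    A ↦ BBC
    B ↦ AA
    C ↦ CC

A->BBC, B->AA, C->CC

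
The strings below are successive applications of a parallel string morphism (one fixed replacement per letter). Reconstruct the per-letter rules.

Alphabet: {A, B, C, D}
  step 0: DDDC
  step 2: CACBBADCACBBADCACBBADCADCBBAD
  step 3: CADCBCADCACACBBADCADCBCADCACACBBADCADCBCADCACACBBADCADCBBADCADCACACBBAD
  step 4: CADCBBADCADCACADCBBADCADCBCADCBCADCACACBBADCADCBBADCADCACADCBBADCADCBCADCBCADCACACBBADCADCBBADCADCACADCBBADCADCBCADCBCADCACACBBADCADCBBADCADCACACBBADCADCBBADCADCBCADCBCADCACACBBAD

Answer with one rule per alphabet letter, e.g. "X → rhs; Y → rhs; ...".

  step 3 ⇒ step 4: CADCBCADCACACBBADCADCBCADCACACBBADCADCBCADCACACBBADCADCBBADCADCACACBBAD ⇒ CAD·CB·BAD·CAD·CA·CAD·CB·BAD·CAD·CB·CAD·CB·CAD·CA·CA·CB·BAD·CAD·CB·BAD·CAD·CA·CAD·CB·BAD·CAD·CB·CAD·CB·CAD·CA·CA·CB·BAD·CAD·CB·BAD·CAD·CA·CAD·CB·BAD·CAD·CB·CAD·CB·CAD·CA·CA·CB·BAD·CAD·CB·BAD·CAD·CA·CA·CB·BAD·CAD·CB·BAD·CAD·CB·CAD·CB·CAD·CA·CA·CB·BAD
    A ↦ CB
    B ↦ CA
    C ↦ CAD
    D ↦ BAD

A->CB, B->CA, C->CAD, D->BAD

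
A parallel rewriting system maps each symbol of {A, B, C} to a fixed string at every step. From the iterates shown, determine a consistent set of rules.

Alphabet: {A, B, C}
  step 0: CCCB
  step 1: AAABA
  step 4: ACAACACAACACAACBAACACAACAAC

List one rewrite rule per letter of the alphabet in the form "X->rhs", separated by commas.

A->AC, B->BA, C->A

  step 0 ⇒ step 1: CCCB ⇒ A·A·A·BA
    B ↦ BA
    C ↦ A
    A ↦ AC  (constrained at step 1)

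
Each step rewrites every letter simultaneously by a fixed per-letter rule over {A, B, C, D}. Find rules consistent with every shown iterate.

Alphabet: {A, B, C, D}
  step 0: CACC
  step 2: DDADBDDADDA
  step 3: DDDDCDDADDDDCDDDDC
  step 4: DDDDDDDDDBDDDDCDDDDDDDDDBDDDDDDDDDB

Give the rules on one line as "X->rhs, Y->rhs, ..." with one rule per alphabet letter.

  step 3 ⇒ step 4: DDDDCDDADDDDCDDDDC ⇒ DD·DD·DD·DD·DB·DD·DD·C·DD·DD·DD·DD·DB·DD·DD·DD·DD·DB
    A ↦ C
    C ↦ DB
    D ↦ DD
  step 2 ⇒ step 3: DDADBDDADDA ⇒ DD·DD·C·DD·A·DD·DD·C·DD·DD·C
    B ↦ A

A->C, B->A, C->DB, D->DD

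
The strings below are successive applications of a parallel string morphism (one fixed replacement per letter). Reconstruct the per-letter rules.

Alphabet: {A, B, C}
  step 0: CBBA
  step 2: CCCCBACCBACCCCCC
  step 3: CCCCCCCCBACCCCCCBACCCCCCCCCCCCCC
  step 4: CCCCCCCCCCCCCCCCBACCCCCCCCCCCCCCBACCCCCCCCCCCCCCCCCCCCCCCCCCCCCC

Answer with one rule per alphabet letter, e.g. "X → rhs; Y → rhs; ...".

  step 3 ⇒ step 4: CCCCCCCCBACCCCCCBACCCCCCCCCCCCCC ⇒ CC·CC·CC·CC·CC·CC·CC·CC·BA·CC·CC·CC·CC·CC·CC·CC·BA·CC·CC·CC·CC·CC·CC·CC·CC·CC·CC·CC·CC·CC·CC·CC
    A ↦ CC
    B ↦ BA
    C ↦ CC

A->CC, B->BA, C->CC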